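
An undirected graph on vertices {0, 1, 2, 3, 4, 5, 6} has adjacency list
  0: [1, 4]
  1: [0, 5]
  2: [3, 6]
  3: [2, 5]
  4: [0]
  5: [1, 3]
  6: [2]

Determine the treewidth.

A width-1 tree decomposition is:
Bags: B1 = {2, 6}  B2 = {2, 3}  B3 = {3, 5}  B4 = {1, 5}  B5 = {0, 1}  B6 = {0, 4}
Tree: B1–B2, B2–B3, B3–B4, B4–B5, B5–B6
The largest bag has 2 vertices, giving width 1; this decomposition certifies tw(G) ≤ 1. Since G has at least one edge (e.g. 6–2), it is not an edgeless graph, so tw(G) ≥ 1. Hence tw(G) = 1 exactly.

1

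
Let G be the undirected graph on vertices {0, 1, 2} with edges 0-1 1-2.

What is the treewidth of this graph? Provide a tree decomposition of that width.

Treewidth 1.
One optimal decomposition is:
Bags: B1 = {0, 1}  B2 = {1, 2}
Tree: B1–B2

Each bag holds 2 vertices, so the decomposition has width 1, which upper-bounds the treewidth. Any graph with an edge has treewidth ≥ 1, and G has the edge 1–0. Hence tw(G) = 1 exactly.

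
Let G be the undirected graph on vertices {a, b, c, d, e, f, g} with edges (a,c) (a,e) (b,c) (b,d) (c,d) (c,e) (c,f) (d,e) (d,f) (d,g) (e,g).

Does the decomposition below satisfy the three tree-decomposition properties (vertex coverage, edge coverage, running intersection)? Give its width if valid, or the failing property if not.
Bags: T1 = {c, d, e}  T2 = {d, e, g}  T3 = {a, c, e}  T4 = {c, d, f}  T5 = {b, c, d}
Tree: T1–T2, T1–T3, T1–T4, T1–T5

Yes; width 2.

Checking the three conditions: (i) the bags cover all of {a, b, c, d, e, f, g}; (ii) for each edge, some bag contains both endpoints; (iii) the bags containing any fixed vertex form a subtree. All hold, so the decomposition is valid with width 3 − 1 = 2.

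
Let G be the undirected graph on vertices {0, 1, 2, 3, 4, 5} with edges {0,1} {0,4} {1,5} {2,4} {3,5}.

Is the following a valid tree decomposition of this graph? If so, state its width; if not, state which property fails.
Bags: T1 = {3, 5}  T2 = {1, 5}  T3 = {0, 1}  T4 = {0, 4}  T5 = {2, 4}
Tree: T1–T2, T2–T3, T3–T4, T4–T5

Vertex coverage: the bags together contain {0, 1, 2, 3, 4, 5}, the full vertex set. Edge coverage: each edge of G has both endpoints in at least one bag. Running intersection: for every vertex, the bags containing it form a connected subtree. All three properties hold, so this is a valid tree decomposition of width max|bag| − 1 = 1, and hence tw(G) ≤ 1.

Yes; width 1.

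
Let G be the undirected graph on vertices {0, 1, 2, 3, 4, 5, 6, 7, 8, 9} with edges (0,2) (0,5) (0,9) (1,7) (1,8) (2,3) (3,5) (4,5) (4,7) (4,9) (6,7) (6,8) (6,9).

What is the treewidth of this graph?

2

A width-2 tree decomposition is:
Bags: B1 = {2, 3, 5}  B2 = {0, 2, 5}  B3 = {0, 4, 5}  B4 = {0, 4, 9}  B5 = {4, 7, 9}  B6 = {6, 7, 9}  B7 = {1, 6, 7}  B8 = {1, 6, 8}
Tree: B1–B2, B2–B3, B3–B4, B4–B5, B5–B6, B6–B7, B7–B8
Every bag has size at most 3, so the width is 3 − 1 = 2 and tw(G) ≤ 2. The edges 3–2–0–5–3 form a cycle, so G is not a tree and its treewidth is at least 2. Combining the bounds, tw(G) = 2.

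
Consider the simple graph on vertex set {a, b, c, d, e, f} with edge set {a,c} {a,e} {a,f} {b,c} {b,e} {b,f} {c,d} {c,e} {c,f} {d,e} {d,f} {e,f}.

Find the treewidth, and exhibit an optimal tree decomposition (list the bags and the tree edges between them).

Treewidth 3.
One optimal decomposition is:
Bags: B1 = {b, c, e, f}  B2 = {c, d, e, f}  B3 = {a, c, e, f}
Tree: B1–B2, B1–B3

Each bag holds 4 vertices, so the decomposition has width 3, which upper-bounds the treewidth. Conversely, {c, d, e, f} is a clique of size 4, and the vertices of any clique must share a bag in every tree decomposition; so some bag has ≥ 4 vertices and tw(G) ≥ 3. Hence tw(G) = 3 exactly.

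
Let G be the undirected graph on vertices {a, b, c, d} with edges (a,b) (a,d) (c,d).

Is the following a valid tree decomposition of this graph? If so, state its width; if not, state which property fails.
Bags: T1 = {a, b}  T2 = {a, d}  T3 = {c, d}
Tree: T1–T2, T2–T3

Yes; width 1.

Checking the three conditions: (i) the bags cover all of {a, b, c, d}; (ii) for each edge, some bag contains both endpoints; (iii) the bags containing any fixed vertex form a subtree. All hold, so the decomposition is valid with width 2 − 1 = 1.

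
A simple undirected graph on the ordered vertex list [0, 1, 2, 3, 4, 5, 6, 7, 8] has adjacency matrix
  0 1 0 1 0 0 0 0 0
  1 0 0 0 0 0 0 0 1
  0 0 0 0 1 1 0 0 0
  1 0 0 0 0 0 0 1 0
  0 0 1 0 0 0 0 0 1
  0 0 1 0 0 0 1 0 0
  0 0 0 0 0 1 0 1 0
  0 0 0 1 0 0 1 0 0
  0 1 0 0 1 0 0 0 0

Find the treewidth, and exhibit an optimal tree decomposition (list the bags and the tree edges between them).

Treewidth 2.
One optimal decomposition is:
Bags: B1 = {2, 4, 8}  B2 = {2, 5, 8}  B3 = {5, 6, 8}  B4 = {6, 7, 8}  B5 = {3, 7, 8}  B6 = {0, 3, 8}  B7 = {0, 1, 8}
Tree: B1–B2, B2–B3, B3–B4, B4–B5, B5–B6, B6–B7

The largest bag has 3 vertices, giving width 2; this decomposition certifies tw(G) ≤ 2. For the lower bound, G contains the cycle 8–4–2–5–6–7–3–0–1–8, so G is not a forest; only forests have treewidth ≤ 1, hence tw(G) ≥ 2. Combining the bounds, tw(G) = 2.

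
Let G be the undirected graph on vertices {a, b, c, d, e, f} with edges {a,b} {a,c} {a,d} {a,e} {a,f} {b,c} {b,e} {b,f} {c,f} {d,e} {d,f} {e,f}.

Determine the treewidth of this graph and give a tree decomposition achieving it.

Each bag holds 4 vertices, so the decomposition has width 3, which upper-bounds the treewidth. Conversely, {a, d, e, f} is a clique of size 4, and the vertices of any clique must share a bag in every tree decomposition; so some bag has ≥ 4 vertices and tw(G) ≥ 3. Combining the bounds, tw(G) = 3.

Treewidth 3.
One such decomposition:
Bags: B1 = {a, b, e, f}  B2 = {a, b, c, f}  B3 = {a, d, e, f}
Tree: B1–B2, B1–B3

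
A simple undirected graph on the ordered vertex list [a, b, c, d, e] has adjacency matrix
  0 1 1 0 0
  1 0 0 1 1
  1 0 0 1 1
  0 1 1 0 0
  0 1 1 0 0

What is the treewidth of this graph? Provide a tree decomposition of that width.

Treewidth 2.
Bags: B1 = {b, c, e}  B2 = {b, c, d}  B3 = {a, b, c}
Tree: B1–B2, B2–B3

The largest bag has 3 vertices, giving width 2; this decomposition certifies tw(G) ≤ 2. Since e–c–d–b–e is a cycle in G, G is not acyclic. Forests are exactly the graphs of treewidth ≤ 1, so tw(G) ≥ 2. The upper and lower bounds meet at 2, so that is the treewidth.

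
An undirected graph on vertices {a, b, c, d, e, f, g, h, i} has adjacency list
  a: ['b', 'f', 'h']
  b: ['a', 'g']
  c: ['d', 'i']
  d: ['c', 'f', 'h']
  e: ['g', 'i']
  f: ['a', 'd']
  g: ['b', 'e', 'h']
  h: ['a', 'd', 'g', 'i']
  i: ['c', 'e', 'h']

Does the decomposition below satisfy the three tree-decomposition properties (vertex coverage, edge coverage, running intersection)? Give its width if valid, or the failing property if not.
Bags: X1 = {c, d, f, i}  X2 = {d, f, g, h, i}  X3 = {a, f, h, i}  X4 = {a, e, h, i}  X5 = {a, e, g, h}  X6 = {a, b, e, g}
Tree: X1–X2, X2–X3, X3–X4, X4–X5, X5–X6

A tree decomposition must satisfy three properties: every vertex lies in some bag; for every edge, both endpoints lie together in some bag; and for every vertex, the bags containing it form a connected subtree. Here bags containing vertex g are not connected in the tree, so the decomposition is invalid.

No — bags containing vertex g are not connected in the tree.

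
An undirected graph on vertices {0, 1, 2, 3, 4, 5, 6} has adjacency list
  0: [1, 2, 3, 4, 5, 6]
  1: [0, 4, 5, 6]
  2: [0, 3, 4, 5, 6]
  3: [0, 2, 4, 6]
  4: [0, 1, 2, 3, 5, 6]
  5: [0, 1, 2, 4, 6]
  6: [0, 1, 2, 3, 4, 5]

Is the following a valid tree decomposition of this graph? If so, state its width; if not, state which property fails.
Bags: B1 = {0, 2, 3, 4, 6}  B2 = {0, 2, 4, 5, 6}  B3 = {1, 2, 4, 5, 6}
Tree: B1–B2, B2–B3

A tree decomposition must satisfy three properties: every vertex lies in some bag; for every edge, both endpoints lie together in some bag; and for every vertex, the bags containing it form a connected subtree. Here edge (0,1) lies in no bag, so the decomposition is invalid.

No — edge (0,1) lies in no bag.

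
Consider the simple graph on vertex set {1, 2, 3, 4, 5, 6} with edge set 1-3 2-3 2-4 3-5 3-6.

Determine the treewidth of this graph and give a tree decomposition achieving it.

Treewidth 1.
One optimal decomposition is:
Bags: B1 = {1, 3}  B2 = {2, 3}  B3 = {3, 6}  B4 = {3, 5}  B5 = {2, 4}
Tree: B1–B2, B2–B3, B1–B4, B2–B5

Every bag has size at most 2, so the width is 2 − 1 = 1 and tw(G) ≤ 1. G has an edge, so its treewidth is at least 1. Therefore the treewidth is 1.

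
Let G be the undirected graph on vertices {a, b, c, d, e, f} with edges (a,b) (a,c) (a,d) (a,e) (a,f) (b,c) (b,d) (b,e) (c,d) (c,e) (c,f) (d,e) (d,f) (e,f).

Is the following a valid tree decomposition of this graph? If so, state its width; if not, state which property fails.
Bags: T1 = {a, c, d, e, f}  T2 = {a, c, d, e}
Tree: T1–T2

No — vertex b appears in no bag.

A tree decomposition must satisfy three properties: every vertex lies in some bag; for every edge, both endpoints lie together in some bag; and for every vertex, the bags containing it form a connected subtree. Here vertex b appears in no bag, so the decomposition is invalid.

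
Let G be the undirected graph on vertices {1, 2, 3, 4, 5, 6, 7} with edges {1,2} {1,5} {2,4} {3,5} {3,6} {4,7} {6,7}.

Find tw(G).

A width-2 tree decomposition is:
Bags: B1 = {1, 3, 5}  B2 = {1, 3, 6}  B3 = {1, 6, 7}  B4 = {1, 4, 7}  B5 = {1, 2, 4}
Tree: B1–B2, B2–B3, B3–B4, B4–B5
The largest bag has 3 vertices, giving width 2; this decomposition certifies tw(G) ≤ 2. Since 1–5–3–6–7–4–2–1 is a cycle in G, G is not acyclic. Forests are exactly the graphs of treewidth ≤ 1, so tw(G) ≥ 2. The upper and lower bounds meet at 2, so that is the treewidth.

2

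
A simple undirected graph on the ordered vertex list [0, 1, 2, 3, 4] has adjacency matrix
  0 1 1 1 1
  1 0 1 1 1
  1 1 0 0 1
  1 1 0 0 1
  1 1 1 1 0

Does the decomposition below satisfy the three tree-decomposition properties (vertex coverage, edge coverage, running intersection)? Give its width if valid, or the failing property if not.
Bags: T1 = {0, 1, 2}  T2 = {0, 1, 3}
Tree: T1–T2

A tree decomposition must satisfy three properties: every vertex lies in some bag; for every edge, both endpoints lie together in some bag; and for every vertex, the bags containing it form a connected subtree. Here vertex 4 appears in no bag, so the decomposition is invalid.

No — vertex 4 appears in no bag.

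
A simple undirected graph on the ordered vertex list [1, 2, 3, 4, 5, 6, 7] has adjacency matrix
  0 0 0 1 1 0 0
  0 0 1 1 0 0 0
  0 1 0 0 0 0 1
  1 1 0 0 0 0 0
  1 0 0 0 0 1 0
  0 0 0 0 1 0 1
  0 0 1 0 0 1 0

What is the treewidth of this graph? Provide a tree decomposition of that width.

Every bag has size at most 3, so the width is 3 − 1 = 2 and tw(G) ≤ 2. The edges 5–1–4–2–3–7–6–5 form a cycle, so G is not a tree and its treewidth is at least 2. Combining the bounds, tw(G) = 2.

Treewidth 2.
One such decomposition:
Bags: B1 = {1, 4, 5}  B2 = {2, 4, 5}  B3 = {2, 3, 5}  B4 = {3, 5, 7}  B5 = {5, 6, 7}
Tree: B1–B2, B2–B3, B3–B4, B4–B5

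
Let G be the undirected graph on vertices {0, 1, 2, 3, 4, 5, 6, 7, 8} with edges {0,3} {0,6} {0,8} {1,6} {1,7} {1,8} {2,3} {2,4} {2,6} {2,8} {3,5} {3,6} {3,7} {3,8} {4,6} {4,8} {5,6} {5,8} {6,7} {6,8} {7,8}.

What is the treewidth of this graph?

A width-3 tree decomposition is:
Bags: B1 = {3, 6, 7, 8}  B2 = {2, 3, 6, 8}  B3 = {1, 6, 7, 8}  B4 = {0, 3, 6, 8}  B5 = {3, 5, 6, 8}  B6 = {2, 4, 6, 8}
Tree: B1–B2, B1–B3, B2–B4, B4–B5, B2–B6
Each bag holds 4 vertices, so the decomposition has width 3, which upper-bounds the treewidth. On the other hand G contains the 4-clique {1, 6, 7, 8}. A clique must lie in a single bag of any decomposition, so no decomposition can have width below 3. Combining the bounds, tw(G) = 3.

3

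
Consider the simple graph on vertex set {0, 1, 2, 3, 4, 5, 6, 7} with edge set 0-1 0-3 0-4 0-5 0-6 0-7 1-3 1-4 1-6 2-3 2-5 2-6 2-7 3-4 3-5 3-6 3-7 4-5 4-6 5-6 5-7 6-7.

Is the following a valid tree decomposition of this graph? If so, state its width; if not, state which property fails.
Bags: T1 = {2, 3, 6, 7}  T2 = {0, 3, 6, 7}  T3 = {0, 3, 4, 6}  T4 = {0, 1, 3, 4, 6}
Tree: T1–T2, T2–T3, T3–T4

No — vertex 5 appears in no bag.

A tree decomposition must satisfy three properties: every vertex lies in some bag; for every edge, both endpoints lie together in some bag; and for every vertex, the bags containing it form a connected subtree. Here vertex 5 appears in no bag, so the decomposition is invalid.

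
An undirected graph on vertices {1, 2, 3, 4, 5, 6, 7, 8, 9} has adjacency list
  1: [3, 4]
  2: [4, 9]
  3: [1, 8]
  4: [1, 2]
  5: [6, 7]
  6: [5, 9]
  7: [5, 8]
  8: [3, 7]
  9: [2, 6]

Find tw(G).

A width-2 tree decomposition is:
Bags: B1 = {2, 4, 9}  B2 = {1, 4, 9}  B3 = {1, 3, 9}  B4 = {3, 8, 9}  B5 = {7, 8, 9}  B6 = {5, 7, 9}  B7 = {5, 6, 9}
Tree: B1–B2, B2–B3, B3–B4, B4–B5, B5–B6, B6–B7
Each bag holds 3 vertices, so the decomposition has width 2, which upper-bounds the treewidth. For the lower bound, G contains the cycle 9–2–4–1–3–8–7–5–6–9, so G is not a forest; only forests have treewidth ≤ 1, hence tw(G) ≥ 2. The upper and lower bounds meet at 2, so that is the treewidth.

2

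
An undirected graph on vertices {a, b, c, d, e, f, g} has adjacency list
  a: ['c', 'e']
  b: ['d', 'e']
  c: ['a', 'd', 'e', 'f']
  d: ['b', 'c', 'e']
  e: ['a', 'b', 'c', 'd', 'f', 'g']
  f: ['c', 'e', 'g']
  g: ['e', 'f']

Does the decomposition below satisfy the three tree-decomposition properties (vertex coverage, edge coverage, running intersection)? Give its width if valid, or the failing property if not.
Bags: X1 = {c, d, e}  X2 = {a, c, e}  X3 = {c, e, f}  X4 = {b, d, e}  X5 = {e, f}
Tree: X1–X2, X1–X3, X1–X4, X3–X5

No — vertex g appears in no bag.

A tree decomposition must satisfy three properties: every vertex lies in some bag; for every edge, both endpoints lie together in some bag; and for every vertex, the bags containing it form a connected subtree. Here vertex g appears in no bag, so the decomposition is invalid.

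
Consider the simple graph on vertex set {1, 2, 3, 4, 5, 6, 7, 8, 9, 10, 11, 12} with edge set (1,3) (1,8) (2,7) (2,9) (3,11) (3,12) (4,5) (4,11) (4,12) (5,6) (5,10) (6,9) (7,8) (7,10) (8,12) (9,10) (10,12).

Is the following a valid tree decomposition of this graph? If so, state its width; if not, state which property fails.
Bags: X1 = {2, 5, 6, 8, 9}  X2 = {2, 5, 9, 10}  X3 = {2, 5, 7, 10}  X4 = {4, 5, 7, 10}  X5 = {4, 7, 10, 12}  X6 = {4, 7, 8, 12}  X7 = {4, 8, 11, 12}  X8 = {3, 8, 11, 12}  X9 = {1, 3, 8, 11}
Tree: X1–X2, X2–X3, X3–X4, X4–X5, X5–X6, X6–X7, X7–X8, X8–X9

A tree decomposition must satisfy three properties: every vertex lies in some bag; for every edge, both endpoints lie together in some bag; and for every vertex, the bags containing it form a connected subtree. Here bags containing vertex 8 are not connected in the tree, so the decomposition is invalid.

No — bags containing vertex 8 are not connected in the tree.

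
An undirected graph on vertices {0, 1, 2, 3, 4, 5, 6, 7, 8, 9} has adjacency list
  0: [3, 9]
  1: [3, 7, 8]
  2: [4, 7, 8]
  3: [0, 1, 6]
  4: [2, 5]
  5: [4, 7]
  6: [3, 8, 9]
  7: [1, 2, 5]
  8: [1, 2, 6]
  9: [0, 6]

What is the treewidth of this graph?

A width-2 tree decomposition is:
Bags: B1 = {2, 4, 5}  B2 = {2, 5, 7}  B3 = {2, 7, 8}  B4 = {1, 7, 8}  B5 = {1, 6, 8}  B6 = {1, 3, 6}  B7 = {3, 6, 9}  B8 = {0, 3, 9}
Tree: B1–B2, B2–B3, B3–B4, B4–B5, B5–B6, B6–B7, B7–B8
Each bag holds 3 vertices, so the decomposition has width 2, which upper-bounds the treewidth. The edges 4–5–7–2–4 form a cycle, so G is not a tree and its treewidth is at least 2. The upper and lower bounds meet at 2, so that is the treewidth.

2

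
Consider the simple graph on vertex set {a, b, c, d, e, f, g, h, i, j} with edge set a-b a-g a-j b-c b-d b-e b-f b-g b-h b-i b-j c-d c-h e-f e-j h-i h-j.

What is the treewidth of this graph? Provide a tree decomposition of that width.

Every bag has size at most 3, so the width is 3 − 1 = 2 and tw(G) ≤ 2. Conversely, {b, c, d} is a clique of size 3, and the vertices of any clique must share a bag in every tree decomposition; so some bag has ≥ 3 vertices and tw(G) ≥ 2. Hence tw(G) = 2 exactly.

Treewidth 2.
Bags: B1 = {b, h, j}  B2 = {a, b, j}  B3 = {b, c, h}  B4 = {b, e, j}  B5 = {b, h, i}  B6 = {b, c, d}  B7 = {b, e, f}  B8 = {a, b, g}
Tree: B1–B2, B1–B3, B1–B4, B3–B5, B3–B6, B4–B7, B2–B8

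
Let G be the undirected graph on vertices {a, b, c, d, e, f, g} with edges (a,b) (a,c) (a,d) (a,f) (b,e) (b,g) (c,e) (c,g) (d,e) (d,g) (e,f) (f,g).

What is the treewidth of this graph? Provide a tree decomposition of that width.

Each bag holds 4 vertices, so the decomposition has width 3, which upper-bounds the treewidth. For the lower bound: the 4 vertex sets {a,c}, {d,e}, {g}, {b} are disjoint, each induces a connected subgraph, and every pair is joined by at least one edge of G. Contracting each set to a single vertex therefore yields K_{4} as a minor, and since treewidth is minor-monotone, tw(G) ≥ tw(K_{4}) = 3. The upper and lower bounds meet at 3, so that is the treewidth.

Treewidth 3.
Bags: B1 = {a, c, e, g}  B2 = {a, d, e, g}  B3 = {a, b, e, g}  B4 = {a, e, f, g}
Tree: B1–B2, B2–B3, B3–B4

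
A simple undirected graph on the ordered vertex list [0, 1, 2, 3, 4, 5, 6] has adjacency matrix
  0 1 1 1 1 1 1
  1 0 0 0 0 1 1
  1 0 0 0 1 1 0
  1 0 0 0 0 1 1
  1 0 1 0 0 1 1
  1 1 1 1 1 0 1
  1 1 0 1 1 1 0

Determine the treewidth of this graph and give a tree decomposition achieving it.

Every bag has size at most 4, so the width is 4 − 1 = 3 and tw(G) ≤ 3. Conversely, {0, 2, 4, 5} is a clique of size 4, and the vertices of any clique must share a bag in every tree decomposition; so some bag has ≥ 4 vertices and tw(G) ≥ 3. Hence tw(G) = 3 exactly.

Treewidth 3.
One optimal decomposition is:
Bags: B1 = {0, 4, 5, 6}  B2 = {0, 1, 5, 6}  B3 = {0, 3, 5, 6}  B4 = {0, 2, 4, 5}
Tree: B1–B2, B1–B3, B1–B4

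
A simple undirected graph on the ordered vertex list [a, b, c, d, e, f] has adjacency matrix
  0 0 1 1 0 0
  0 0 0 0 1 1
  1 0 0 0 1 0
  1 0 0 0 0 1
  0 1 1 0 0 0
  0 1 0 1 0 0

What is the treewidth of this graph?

2

A width-2 tree decomposition is:
Bags: B1 = {a, c, e}  B2 = {a, d, e}  B3 = {d, e, f}  B4 = {b, e, f}
Tree: B1–B2, B2–B3, B3–B4
Each bag holds 3 vertices, so the decomposition has width 2, which upper-bounds the treewidth. The edges e–c–a–d–f–b–e form a cycle, so G is not a tree and its treewidth is at least 2. Hence tw(G) = 2 exactly.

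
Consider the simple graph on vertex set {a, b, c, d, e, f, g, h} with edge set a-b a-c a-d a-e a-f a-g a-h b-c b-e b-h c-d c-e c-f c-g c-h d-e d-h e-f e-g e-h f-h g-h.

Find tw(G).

A width-4 tree decomposition is:
Bags: B1 = {a, c, e, g, h}  B2 = {a, c, d, e, h}  B3 = {a, b, c, e, h}  B4 = {a, c, e, f, h}
Tree: B1–B2, B1–B3, B3–B4
Every bag has size at most 5, so the width is 5 − 1 = 4 and tw(G) ≤ 4. For the lower bound, the 5 vertices {a, c, d, e, h} are pairwise adjacent, and any tree decomposition puts a clique entirely inside one bag — forcing width ≥ 4. Hence tw(G) = 4 exactly.

4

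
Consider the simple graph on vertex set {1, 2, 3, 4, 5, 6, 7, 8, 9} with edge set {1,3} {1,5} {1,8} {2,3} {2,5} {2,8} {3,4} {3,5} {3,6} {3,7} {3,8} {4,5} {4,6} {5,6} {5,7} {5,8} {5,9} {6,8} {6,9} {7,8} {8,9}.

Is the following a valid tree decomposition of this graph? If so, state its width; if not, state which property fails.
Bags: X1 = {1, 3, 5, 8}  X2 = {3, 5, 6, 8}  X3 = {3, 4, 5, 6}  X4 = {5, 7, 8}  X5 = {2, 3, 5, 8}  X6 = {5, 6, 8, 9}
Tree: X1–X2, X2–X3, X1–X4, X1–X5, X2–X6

A tree decomposition must satisfy three properties: every vertex lies in some bag; for every edge, both endpoints lie together in some bag; and for every vertex, the bags containing it form a connected subtree. Here edge (3,7) lies in no bag, so the decomposition is invalid.

No — edge (3,7) lies in no bag.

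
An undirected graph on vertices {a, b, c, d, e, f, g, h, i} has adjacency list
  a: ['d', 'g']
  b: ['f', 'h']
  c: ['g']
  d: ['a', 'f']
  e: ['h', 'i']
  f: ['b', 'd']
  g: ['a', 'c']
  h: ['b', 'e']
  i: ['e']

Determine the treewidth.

1

A width-1 tree decomposition is:
Bags: B1 = {e, i}  B2 = {e, h}  B3 = {b, h}  B4 = {b, f}  B5 = {d, f}  B6 = {a, d}  B7 = {a, g}  B8 = {c, g}
Tree: B1–B2, B2–B3, B3–B4, B4–B5, B5–B6, B6–B7, B7–B8
Each bag holds 2 vertices, so the decomposition has width 1, which upper-bounds the treewidth. G has an edge, so its treewidth is at least 1. Hence tw(G) = 1 exactly.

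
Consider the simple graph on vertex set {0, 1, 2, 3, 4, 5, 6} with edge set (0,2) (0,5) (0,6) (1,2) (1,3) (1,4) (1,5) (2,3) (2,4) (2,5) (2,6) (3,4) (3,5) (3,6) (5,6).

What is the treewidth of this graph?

A width-3 tree decomposition is:
Bags: B1 = {1, 2, 3, 5}  B2 = {2, 3, 5, 6}  B3 = {0, 2, 5, 6}  B4 = {1, 2, 3, 4}
Tree: B1–B2, B2–B3, B1–B4
The largest bag has 4 vertices, giving width 3; this decomposition certifies tw(G) ≤ 3. Conversely, {0, 2, 5, 6} is a clique of size 4, and the vertices of any clique must share a bag in every tree decomposition; so some bag has ≥ 4 vertices and tw(G) ≥ 3. Combining the bounds, tw(G) = 3.

3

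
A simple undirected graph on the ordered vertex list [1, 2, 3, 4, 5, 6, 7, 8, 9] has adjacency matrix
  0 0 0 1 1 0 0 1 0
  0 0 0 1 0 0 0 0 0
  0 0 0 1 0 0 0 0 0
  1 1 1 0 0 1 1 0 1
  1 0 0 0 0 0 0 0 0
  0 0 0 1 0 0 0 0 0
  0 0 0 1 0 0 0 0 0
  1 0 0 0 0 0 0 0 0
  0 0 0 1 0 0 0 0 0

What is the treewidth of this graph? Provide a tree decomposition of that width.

Each bag holds 2 vertices, so the decomposition has width 1, which upper-bounds the treewidth. Since G has at least one edge (e.g. 4–9), it is not an edgeless graph, so tw(G) ≥ 1. The upper and lower bounds meet at 1, so that is the treewidth.

Treewidth 1.
Bags: B1 = {4, 9}  B2 = {3, 4}  B3 = {1, 4}  B4 = {2, 4}  B5 = {1, 8}  B6 = {1, 5}  B7 = {4, 7}  B8 = {4, 6}
Tree: B1–B2, B2–B3, B1–B4, B3–B5, B5–B6, B2–B7, B2–B8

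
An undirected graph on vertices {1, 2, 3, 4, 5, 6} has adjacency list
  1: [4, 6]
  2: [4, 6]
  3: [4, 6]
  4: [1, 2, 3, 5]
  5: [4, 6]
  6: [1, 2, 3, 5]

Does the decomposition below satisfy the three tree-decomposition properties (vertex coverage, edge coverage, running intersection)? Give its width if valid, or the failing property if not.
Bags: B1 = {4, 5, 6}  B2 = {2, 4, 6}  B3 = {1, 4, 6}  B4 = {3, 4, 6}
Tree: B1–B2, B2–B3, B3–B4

Yes; width 2.

Checking the three conditions: (i) the bags cover all of {1, 2, 3, 4, 5, 6}; (ii) for each edge, some bag contains both endpoints; (iii) the bags containing any fixed vertex form a subtree. All hold, so the decomposition is valid with width 3 − 1 = 2.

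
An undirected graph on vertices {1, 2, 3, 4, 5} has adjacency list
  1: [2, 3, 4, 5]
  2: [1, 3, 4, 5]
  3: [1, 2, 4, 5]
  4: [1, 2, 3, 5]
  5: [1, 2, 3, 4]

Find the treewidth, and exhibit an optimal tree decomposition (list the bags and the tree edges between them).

A single bag containing all 5 vertices is trivially a valid decomposition of width 4. On the other hand G contains the 5-clique {1, 2, 3, 4, 5}. A clique must lie in a single bag of any decomposition, so no decomposition can have width below 4. The upper and lower bounds meet at 4, so that is the treewidth.

Treewidth 4.
One such decomposition:
Bags: B1 = {1, 2, 3, 4, 5}
Tree: (single bag)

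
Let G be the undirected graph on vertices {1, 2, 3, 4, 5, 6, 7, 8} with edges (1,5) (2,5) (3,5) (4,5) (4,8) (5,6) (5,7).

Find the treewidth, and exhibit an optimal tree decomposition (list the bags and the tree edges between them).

Treewidth 1.
Bags: B1 = {5, 6}  B2 = {4, 5}  B3 = {5, 7}  B4 = {1, 5}  B5 = {3, 5}  B6 = {4, 8}  B7 = {2, 5}
Tree: B1–B2, B1–B3, B2–B4, B3–B5, B2–B6, B2–B7

Every bag has size at most 2, so the width is 2 − 1 = 1 and tw(G) ≤ 1. Any graph with an edge has treewidth ≥ 1, and G has the edge 6–5. The upper and lower bounds meet at 1, so that is the treewidth.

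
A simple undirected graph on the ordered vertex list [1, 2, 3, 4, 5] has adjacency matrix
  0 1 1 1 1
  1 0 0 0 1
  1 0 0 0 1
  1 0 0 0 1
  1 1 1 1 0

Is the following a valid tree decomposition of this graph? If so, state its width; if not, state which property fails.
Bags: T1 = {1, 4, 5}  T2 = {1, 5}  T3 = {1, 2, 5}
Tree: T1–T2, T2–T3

No — vertex 3 appears in no bag.

A tree decomposition must satisfy three properties: every vertex lies in some bag; for every edge, both endpoints lie together in some bag; and for every vertex, the bags containing it form a connected subtree. Here vertex 3 appears in no bag, so the decomposition is invalid.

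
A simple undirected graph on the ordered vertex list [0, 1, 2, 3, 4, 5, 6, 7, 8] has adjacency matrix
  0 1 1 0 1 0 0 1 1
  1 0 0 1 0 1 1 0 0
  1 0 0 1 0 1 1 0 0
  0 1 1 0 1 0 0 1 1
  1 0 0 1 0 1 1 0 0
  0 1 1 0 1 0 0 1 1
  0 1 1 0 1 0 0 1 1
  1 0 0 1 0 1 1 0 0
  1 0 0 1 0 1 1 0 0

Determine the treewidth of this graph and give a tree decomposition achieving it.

Treewidth 4.
Bags: B1 = {0, 2, 3, 5, 6}  B2 = {0, 3, 4, 5, 6}  B3 = {0, 1, 3, 5, 6}  B4 = {0, 3, 5, 6, 8}  B5 = {0, 3, 5, 6, 7}
Tree: B1–B2, B2–B3, B3–B4, B4–B5

The largest bag has 5 vertices, giving width 4; this decomposition certifies tw(G) ≤ 4. For the lower bound: the 5 vertex sets {2,5}, {4,6}, {1,3}, {0}, {8} are disjoint, each induces a connected subgraph, and every pair is joined by at least one edge of G. Contracting each set to a single vertex therefore yields K_{5} as a minor, and since treewidth is minor-monotone, tw(G) ≥ tw(K_{5}) = 4. Therefore the treewidth is 4.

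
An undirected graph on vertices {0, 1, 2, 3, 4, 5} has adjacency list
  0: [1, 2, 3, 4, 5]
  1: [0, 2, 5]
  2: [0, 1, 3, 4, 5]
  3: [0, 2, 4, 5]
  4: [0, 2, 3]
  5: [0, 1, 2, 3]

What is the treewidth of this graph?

A width-3 tree decomposition is:
Bags: B1 = {0, 2, 3, 4}  B2 = {0, 2, 3, 5}  B3 = {0, 1, 2, 5}
Tree: B1–B2, B2–B3
Each bag holds 4 vertices, so the decomposition has width 3, which upper-bounds the treewidth. Conversely, {0, 1, 2, 5} is a clique of size 4, and the vertices of any clique must share a bag in every tree decomposition; so some bag has ≥ 4 vertices and tw(G) ≥ 3. Therefore the treewidth is 3.

3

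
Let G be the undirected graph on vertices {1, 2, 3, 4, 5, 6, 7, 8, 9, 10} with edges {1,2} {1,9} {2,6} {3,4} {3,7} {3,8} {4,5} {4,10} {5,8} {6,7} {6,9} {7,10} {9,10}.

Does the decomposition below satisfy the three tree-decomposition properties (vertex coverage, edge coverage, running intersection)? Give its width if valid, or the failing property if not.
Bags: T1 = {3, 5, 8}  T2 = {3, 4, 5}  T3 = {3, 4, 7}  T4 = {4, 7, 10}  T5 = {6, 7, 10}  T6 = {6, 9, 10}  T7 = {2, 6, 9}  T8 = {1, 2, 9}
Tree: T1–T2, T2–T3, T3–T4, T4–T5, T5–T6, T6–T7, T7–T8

Yes; width 2.

Every vertex of G appears in some bag (union = {1, 2, 3, 4, 5, 6, 7, 8, 9, 10}); every edge is covered by a bag; and for each vertex v the set of bags containing v is connected in the bag tree. The decomposition is therefore valid. The largest bag has 3 vertices, so the width is 2.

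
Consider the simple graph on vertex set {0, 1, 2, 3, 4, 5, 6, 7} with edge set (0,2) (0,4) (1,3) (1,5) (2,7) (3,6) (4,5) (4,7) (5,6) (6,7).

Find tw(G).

A width-2 tree decomposition is:
Bags: B1 = {0, 2, 7}  B2 = {0, 4, 7}  B3 = {4, 6, 7}  B4 = {4, 5, 6}  B5 = {3, 5, 6}  B6 = {1, 3, 5}
Tree: B1–B2, B2–B3, B3–B4, B4–B5, B5–B6
Each bag holds 3 vertices, so the decomposition has width 2, which upper-bounds the treewidth. Since 2–0–4–7–2 is a cycle in G, G is not acyclic. Forests are exactly the graphs of treewidth ≤ 1, so tw(G) ≥ 2. The upper and lower bounds meet at 2, so that is the treewidth.

2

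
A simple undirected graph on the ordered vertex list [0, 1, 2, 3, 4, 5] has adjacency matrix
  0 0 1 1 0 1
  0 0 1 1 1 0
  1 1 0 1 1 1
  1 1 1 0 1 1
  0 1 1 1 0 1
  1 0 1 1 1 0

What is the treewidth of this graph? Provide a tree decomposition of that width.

The largest bag has 4 vertices, giving width 3; this decomposition certifies tw(G) ≤ 3. For the lower bound, the 4 vertices {0, 2, 3, 5} are pairwise adjacent, and any tree decomposition puts a clique entirely inside one bag — forcing width ≥ 3. Therefore the treewidth is 3.

Treewidth 3.
Bags: B1 = {2, 3, 4, 5}  B2 = {1, 2, 3, 4}  B3 = {0, 2, 3, 5}
Tree: B1–B2, B1–B3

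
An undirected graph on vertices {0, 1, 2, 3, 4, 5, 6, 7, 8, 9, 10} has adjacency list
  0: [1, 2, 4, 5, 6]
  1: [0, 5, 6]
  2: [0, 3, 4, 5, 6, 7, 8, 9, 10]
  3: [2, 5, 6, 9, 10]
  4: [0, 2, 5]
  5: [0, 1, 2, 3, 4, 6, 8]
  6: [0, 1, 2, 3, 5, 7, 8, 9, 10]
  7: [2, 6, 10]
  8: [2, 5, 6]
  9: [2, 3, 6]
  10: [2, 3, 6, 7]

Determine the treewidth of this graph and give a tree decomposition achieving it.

Every bag has size at most 4, so the width is 4 − 1 = 3 and tw(G) ≤ 3. On the other hand G contains the 4-clique {0, 1, 5, 6}. A clique must lie in a single bag of any decomposition, so no decomposition can have width below 3. Hence tw(G) = 3 exactly.

Treewidth 3.
One such decomposition:
Bags: B1 = {0, 2, 5, 6}  B2 = {2, 3, 5, 6}  B3 = {0, 1, 5, 6}  B4 = {2, 3, 6, 10}  B5 = {0, 2, 4, 5}  B6 = {2, 3, 6, 9}  B7 = {2, 5, 6, 8}  B8 = {2, 6, 7, 10}
Tree: B1–B2, B1–B3, B2–B4, B1–B5, B4–B6, B2–B7, B4–B8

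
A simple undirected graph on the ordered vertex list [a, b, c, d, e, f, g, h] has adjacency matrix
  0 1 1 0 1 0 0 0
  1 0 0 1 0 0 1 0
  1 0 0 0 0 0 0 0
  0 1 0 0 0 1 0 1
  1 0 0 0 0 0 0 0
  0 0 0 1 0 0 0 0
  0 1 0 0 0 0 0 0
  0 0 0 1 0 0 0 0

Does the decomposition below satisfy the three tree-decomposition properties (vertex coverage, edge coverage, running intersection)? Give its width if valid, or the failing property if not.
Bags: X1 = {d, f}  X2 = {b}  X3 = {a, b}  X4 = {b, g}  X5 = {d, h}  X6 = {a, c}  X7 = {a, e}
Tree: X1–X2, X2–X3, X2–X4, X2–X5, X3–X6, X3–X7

A tree decomposition must satisfy three properties: every vertex lies in some bag; for every edge, both endpoints lie together in some bag; and for every vertex, the bags containing it form a connected subtree. Here edge (d,b) lies in no bag, so the decomposition is invalid.

No — edge (d,b) lies in no bag.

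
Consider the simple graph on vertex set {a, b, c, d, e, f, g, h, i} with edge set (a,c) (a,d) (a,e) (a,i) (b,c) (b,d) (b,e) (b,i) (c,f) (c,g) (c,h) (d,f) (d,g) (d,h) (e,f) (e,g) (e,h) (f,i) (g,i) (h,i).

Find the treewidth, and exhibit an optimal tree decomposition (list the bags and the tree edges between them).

Treewidth 4.
One optimal decomposition is:
Bags: B1 = {b, c, d, e, i}  B2 = {c, d, e, h, i}  B3 = {c, d, e, g, i}  B4 = {a, c, d, e, i}  B5 = {c, d, e, f, i}
Tree: B1–B2, B2–B3, B3–B4, B4–B5

Every bag has size at most 5, so the width is 5 − 1 = 4 and tw(G) ≤ 4. For the lower bound: the 5 vertex sets {b,d}, {e,h}, {g,i}, {c}, {a} are disjoint, each induces a connected subgraph, and every pair is joined by at least one edge of G. Contracting each set to a single vertex therefore yields K_{5} as a minor, and since treewidth is minor-monotone, tw(G) ≥ tw(K_{5}) = 4. Combining the bounds, tw(G) = 4.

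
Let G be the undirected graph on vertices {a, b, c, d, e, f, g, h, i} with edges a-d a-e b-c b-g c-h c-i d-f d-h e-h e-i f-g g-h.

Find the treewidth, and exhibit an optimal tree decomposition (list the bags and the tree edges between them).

Treewidth 3.
Bags: B1 = {b, c, e, i}  B2 = {b, c, e, h}  B3 = {b, e, g, h}  B4 = {a, e, g, h}  B5 = {a, d, g, h}  B6 = {a, d, f, g}
Tree: B1–B2, B2–B3, B3–B4, B4–B5, B5–B6

The largest bag has 4 vertices, giving width 3; this decomposition certifies tw(G) ≤ 3. For the lower bound: the 4 vertex sets {b,c,i}, {e}, {h}, {a,d,f,g} are disjoint, each induces a connected subgraph, and every pair is joined by at least one edge of G. Contracting each set to a single vertex therefore yields K_{4} as a minor, and since treewidth is minor-monotone, tw(G) ≥ tw(K_{4}) = 3. Hence tw(G) = 3 exactly.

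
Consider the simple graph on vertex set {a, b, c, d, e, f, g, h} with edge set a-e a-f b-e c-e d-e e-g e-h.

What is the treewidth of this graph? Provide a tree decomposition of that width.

Treewidth 1.
One optimal decomposition is:
Bags: B1 = {d, e}  B2 = {a, e}  B3 = {e, h}  B4 = {c, e}  B5 = {b, e}  B6 = {a, f}  B7 = {e, g}
Tree: B1–B2, B2–B3, B3–B4, B1–B5, B2–B6, B4–B7

Each bag holds 2 vertices, so the decomposition has width 1, which upper-bounds the treewidth. G has an edge, so its treewidth is at least 1. Combining the bounds, tw(G) = 1.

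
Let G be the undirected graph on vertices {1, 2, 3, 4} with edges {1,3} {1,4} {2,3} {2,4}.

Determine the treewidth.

2

A width-2 tree decomposition is:
Bags: B1 = {1, 2, 3}  B2 = {1, 2, 4}
Tree: B1–B2
Each bag holds 3 vertices, so the decomposition has width 2, which upper-bounds the treewidth. The edges 1–3–2–4–1 form a cycle, so G is not a tree and its treewidth is at least 2. The upper and lower bounds meet at 2, so that is the treewidth.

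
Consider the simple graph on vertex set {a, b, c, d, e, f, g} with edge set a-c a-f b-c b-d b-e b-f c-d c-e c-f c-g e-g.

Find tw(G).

2

A width-2 tree decomposition is:
Bags: B1 = {b, c, f}  B2 = {b, c, e}  B3 = {c, e, g}  B4 = {b, c, d}  B5 = {a, c, f}
Tree: B1–B2, B2–B3, B1–B4, B1–B5
Each bag holds 3 vertices, so the decomposition has width 2, which upper-bounds the treewidth. On the other hand G contains the 3-clique {c, e, g}. A clique must lie in a single bag of any decomposition, so no decomposition can have width below 2. The upper and lower bounds meet at 2, so that is the treewidth.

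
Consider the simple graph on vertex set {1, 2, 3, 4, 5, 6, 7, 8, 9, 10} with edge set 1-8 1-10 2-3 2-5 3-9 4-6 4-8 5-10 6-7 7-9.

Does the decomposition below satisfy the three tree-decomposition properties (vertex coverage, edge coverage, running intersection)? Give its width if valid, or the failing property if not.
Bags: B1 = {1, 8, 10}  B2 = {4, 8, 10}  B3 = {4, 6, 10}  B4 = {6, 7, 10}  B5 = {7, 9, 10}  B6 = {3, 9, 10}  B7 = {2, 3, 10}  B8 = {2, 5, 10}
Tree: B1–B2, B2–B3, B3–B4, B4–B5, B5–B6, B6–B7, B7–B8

Yes; width 2.

Vertex coverage: the bags together contain {1, 2, 3, 4, 5, 6, 7, 8, 9, 10}, the full vertex set. Edge coverage: each edge of G has both endpoints in at least one bag. Running intersection: for every vertex, the bags containing it form a connected subtree. All three properties hold, so this is a valid tree decomposition of width max|bag| − 1 = 2, and hence tw(G) ≤ 2.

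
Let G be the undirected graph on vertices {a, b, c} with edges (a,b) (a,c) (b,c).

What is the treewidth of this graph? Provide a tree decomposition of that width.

Treewidth 2.
Bags: B1 = {a, b, c}
Tree: (single bag)

A single bag containing all 3 vertices is trivially a valid decomposition of width 2. For the lower bound, the 3 vertices {a, b, c} are pairwise adjacent, and any tree decomposition puts a clique entirely inside one bag — forcing width ≥ 2. Combining the bounds, tw(G) = 2.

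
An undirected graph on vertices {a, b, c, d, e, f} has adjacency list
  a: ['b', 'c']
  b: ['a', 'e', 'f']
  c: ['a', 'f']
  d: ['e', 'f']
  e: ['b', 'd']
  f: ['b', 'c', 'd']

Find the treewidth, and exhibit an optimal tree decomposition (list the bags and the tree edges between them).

The largest bag has 3 vertices, giving width 2; this decomposition certifies tw(G) ≤ 2. Since a–c–f–b–a is a cycle in G, G is not acyclic. Forests are exactly the graphs of treewidth ≤ 1, so tw(G) ≥ 2. Therefore the treewidth is 2.

Treewidth 2.
Bags: B1 = {a, b, c}  B2 = {b, c, f}  B3 = {b, e, f}  B4 = {d, e, f}
Tree: B1–B2, B2–B3, B3–B4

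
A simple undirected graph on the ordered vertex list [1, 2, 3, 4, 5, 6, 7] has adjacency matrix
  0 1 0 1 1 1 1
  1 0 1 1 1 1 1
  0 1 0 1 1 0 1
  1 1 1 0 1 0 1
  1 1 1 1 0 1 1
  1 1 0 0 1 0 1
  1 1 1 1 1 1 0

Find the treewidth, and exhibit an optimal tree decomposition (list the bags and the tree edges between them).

Every bag has size at most 5, so the width is 5 − 1 = 4 and tw(G) ≤ 4. For the lower bound, the 5 vertices {1, 2, 4, 5, 7} are pairwise adjacent, and any tree decomposition puts a clique entirely inside one bag — forcing width ≥ 4. Combining the bounds, tw(G) = 4.

Treewidth 4.
One optimal decomposition is:
Bags: B1 = {2, 3, 4, 5, 7}  B2 = {1, 2, 4, 5, 7}  B3 = {1, 2, 5, 6, 7}
Tree: B1–B2, B2–B3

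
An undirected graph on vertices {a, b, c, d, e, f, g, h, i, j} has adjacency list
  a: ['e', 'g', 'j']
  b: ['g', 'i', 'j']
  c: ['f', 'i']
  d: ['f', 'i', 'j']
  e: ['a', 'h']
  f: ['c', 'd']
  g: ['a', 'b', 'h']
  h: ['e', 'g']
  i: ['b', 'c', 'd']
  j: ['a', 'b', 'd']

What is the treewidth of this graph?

A width-2 tree decomposition is:
Bags: B1 = {a, e, h}  B2 = {a, g, h}  B3 = {a, g, j}  B4 = {b, g, j}  B5 = {b, d, j}  B6 = {b, d, i}  B7 = {d, f, i}  B8 = {c, f, i}
Tree: B1–B2, B2–B3, B3–B4, B4–B5, B5–B6, B6–B7, B7–B8
Each bag holds 3 vertices, so the decomposition has width 2, which upper-bounds the treewidth. For the lower bound, G contains the cycle e–h–g–a–e, so G is not a forest; only forests have treewidth ≤ 1, hence tw(G) ≥ 2. Therefore the treewidth is 2.

2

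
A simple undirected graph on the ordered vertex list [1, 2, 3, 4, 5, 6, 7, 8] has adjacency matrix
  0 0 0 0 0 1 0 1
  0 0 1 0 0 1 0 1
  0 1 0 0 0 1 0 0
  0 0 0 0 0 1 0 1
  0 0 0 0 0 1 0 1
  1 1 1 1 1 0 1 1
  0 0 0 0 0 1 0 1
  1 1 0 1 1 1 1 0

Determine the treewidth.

A width-2 tree decomposition is:
Bags: B1 = {2, 3, 6}  B2 = {2, 6, 8}  B3 = {4, 6, 8}  B4 = {1, 6, 8}  B5 = {5, 6, 8}  B6 = {6, 7, 8}
Tree: B1–B2, B2–B3, B3–B4, B2–B5, B2–B6
Each bag holds 3 vertices, so the decomposition has width 2, which upper-bounds the treewidth. For the lower bound, the 3 vertices {1, 6, 8} are pairwise adjacent, and any tree decomposition puts a clique entirely inside one bag — forcing width ≥ 2. The upper and lower bounds meet at 2, so that is the treewidth.

2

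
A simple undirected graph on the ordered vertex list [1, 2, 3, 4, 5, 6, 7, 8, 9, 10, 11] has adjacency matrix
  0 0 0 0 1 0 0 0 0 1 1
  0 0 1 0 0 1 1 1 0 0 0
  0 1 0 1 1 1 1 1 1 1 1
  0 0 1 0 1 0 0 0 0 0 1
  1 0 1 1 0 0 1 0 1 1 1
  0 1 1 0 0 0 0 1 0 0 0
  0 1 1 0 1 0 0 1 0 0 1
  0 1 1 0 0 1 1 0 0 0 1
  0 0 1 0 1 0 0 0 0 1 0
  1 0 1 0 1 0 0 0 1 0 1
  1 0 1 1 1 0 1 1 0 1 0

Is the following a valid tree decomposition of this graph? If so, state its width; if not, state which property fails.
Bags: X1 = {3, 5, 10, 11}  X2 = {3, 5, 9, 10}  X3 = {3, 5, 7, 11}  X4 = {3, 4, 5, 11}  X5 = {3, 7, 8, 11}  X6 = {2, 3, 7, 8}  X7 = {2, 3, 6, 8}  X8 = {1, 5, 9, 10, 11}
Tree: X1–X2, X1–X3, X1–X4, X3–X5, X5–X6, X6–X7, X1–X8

No — bags containing vertex 9 are not connected in the tree.

A tree decomposition must satisfy three properties: every vertex lies in some bag; for every edge, both endpoints lie together in some bag; and for every vertex, the bags containing it form a connected subtree. Here bags containing vertex 9 are not connected in the tree, so the decomposition is invalid.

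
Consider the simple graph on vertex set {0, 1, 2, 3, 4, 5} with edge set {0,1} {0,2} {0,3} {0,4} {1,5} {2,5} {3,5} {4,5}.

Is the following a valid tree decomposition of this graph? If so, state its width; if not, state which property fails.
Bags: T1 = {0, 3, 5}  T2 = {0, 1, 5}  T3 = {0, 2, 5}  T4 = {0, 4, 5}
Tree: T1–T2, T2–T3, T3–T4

Yes; width 2.

Checking the three conditions: (i) the bags cover all of {0, 1, 2, 3, 4, 5}; (ii) for each edge, some bag contains both endpoints; (iii) the bags containing any fixed vertex form a subtree. All hold, so the decomposition is valid with width 3 − 1 = 2.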